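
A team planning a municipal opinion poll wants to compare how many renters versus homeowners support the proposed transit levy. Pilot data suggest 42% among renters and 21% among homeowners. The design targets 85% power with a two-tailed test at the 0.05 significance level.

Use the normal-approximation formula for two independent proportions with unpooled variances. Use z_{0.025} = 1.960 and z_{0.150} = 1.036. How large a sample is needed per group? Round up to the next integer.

n = (z_{α/2} + z_β)² · [p₁(1−p₁) + p₂(1−p₂)] / (p₁ − p₂)²
  = (1.960 + 1.036)² · (0.42·0.58 + 0.21·0.79) / (0.21)²
  = (2.996)² · (0.2436 + 0.1659) / 0.0441
  = 8.9760 · 0.4095 / 0.0441
  = 83.35
Round up → n = 84 per group.

n = 84 per group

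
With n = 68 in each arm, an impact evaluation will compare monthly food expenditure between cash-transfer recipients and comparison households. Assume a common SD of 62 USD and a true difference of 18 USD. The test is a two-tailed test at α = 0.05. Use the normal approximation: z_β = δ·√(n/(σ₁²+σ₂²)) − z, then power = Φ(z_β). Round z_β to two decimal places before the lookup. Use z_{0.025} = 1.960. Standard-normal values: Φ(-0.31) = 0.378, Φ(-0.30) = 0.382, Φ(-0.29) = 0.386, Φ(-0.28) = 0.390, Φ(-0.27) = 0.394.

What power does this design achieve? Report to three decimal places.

z_β = δ·√(n/(σ₁²+σ₂²)) − z_{α/2}
    = 18 · √(68/7688) − 1.960
    = 18 · 0.09405 − 1.960
    = 1.6929 − 1.960 = -0.2671 → -0.27
Power = Φ(-0.27) = 0.394.

Power ≈ 0.394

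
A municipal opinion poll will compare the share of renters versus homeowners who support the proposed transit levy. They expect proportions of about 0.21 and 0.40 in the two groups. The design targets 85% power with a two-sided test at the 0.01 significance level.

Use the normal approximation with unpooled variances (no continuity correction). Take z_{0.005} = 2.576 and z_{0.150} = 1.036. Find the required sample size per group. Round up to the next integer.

n = 147 per group

n = (z_{α/2} + z_β)² · [p₁(1−p₁) + p₂(1−p₂)] / (p₁ − p₂)²
  = (2.576 + 1.036)² · (0.21·0.79 + 0.40·0.60) / (-0.19)²
  = (3.612)² · (0.1659 + 0.2400) / 0.0361
  = 13.0465 · 0.4059 / 0.0361
  = 146.69
Round up → n = 147 per group.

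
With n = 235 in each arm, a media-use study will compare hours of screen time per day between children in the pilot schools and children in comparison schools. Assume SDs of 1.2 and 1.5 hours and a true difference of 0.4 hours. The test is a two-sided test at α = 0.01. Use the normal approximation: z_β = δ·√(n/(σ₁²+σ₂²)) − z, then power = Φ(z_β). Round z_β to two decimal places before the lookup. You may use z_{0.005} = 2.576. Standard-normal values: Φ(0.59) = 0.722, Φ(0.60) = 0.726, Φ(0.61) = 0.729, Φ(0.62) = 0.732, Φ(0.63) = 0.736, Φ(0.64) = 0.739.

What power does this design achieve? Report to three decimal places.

z_β = δ·√(n/(σ₁²+σ₂²)) − z_{α/2}
    = 0.4 · √(235/3.69) − 2.576
    = 0.4 · 7.98033 − 2.576
    = 3.1921 − 2.576 = 0.6161 → 0.62
Power = Φ(0.62) = 0.732.

Power ≈ 0.732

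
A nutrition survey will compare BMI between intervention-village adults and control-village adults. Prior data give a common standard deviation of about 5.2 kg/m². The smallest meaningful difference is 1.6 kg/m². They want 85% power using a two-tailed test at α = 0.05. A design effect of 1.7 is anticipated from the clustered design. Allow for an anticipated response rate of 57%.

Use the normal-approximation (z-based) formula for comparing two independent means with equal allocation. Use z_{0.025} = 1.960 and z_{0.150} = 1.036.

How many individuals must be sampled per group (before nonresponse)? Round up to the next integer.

n = 566 per group

n = (z_{α/2} + z_β)² · (σ₁² + σ₂²) / δ²
  = (1.960 + 1.036)² · (2·5.2² = 54.08) / 1.6²
  = 8.9760 · 54.08 / 2.56
  = 189.62
Design effect: 1.7 × 189.62 = 322.35.
Adjust for 57% response: 322.35 / 0.57 = 565.53.
Round up → n = 566 per group.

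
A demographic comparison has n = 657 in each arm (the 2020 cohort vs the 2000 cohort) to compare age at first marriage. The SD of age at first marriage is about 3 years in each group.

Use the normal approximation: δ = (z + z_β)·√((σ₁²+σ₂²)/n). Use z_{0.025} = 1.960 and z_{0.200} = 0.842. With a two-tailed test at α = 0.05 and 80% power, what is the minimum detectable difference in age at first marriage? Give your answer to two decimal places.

Minimum detectable difference ≈ 0.46 years

δ = (z_{α/2} + z_β) · √((σ₁²+σ₂²)/n)
  = (1.960 + 0.842) · √(18/657)
  = 2.802 · √0.0274
  = 2.802 · 0.1655
  = 0.4638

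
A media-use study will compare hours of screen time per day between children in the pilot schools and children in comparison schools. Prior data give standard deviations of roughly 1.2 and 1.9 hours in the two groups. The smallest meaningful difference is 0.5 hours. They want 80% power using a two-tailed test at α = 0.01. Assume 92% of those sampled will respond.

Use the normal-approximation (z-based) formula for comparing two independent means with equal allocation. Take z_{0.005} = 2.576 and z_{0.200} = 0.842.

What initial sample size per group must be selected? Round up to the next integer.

n = (z_{α/2} + z_β)² · (σ₁² + σ₂²) / δ²
  = (2.576 + 0.842)² · (1.2² + 1.9² = 5.05) / 0.5²
  = 11.6827 · 5.05 / 0.25
  = 235.99
Adjust for 92% response: 235.99 / 0.92 = 256.51.
Round up → n = 257 per group.

n = 257 per group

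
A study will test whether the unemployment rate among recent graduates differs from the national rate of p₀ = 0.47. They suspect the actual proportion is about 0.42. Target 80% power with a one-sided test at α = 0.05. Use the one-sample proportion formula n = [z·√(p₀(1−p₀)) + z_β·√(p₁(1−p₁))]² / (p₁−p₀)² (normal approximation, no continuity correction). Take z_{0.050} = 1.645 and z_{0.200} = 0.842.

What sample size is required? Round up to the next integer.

n = [z_α·√(p₀q₀) + z_β·√(p₁q₁)]² / (p₁ − p₀)²
  = [1.645·√(0.47·0.53) + 0.842·√(0.42·0.58)]² / (-0.05)²
  = [1.645·0.4991 + 0.842·0.4936]² / 0.0025
  = [1.2366]² / 0.0025
  = 611.67
Round up → n = 612.

n = 612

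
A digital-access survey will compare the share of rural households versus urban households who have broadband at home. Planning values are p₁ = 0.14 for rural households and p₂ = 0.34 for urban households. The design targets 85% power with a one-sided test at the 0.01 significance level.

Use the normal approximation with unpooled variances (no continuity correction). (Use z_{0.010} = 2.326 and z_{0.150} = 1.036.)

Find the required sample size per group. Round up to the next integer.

n = (z_α + z_β)² · [p₁(1−p₁) + p₂(1−p₂)] / (p₁ − p₂)²
  = (2.326 + 1.036)² · (0.14·0.86 + 0.34·0.66) / (-0.20)²
  = (3.362)² · (0.1204 + 0.2244) / 0.0400
  = 11.3030 · 0.3448 / 0.0400
  = 97.43
Round up → n = 98 per group.

n = 98 per group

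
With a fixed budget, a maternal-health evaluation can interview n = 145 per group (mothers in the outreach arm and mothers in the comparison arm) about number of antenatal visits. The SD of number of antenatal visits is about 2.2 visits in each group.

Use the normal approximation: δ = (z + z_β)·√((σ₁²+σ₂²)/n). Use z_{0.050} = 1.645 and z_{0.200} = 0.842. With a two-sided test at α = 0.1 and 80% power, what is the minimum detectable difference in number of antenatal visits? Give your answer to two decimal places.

δ = (z_{α/2} + z_β) · √((σ₁²+σ₂²)/n)
  = (1.645 + 0.842) · √(9.68/145)
  = 2.487 · √0.06676
  = 2.487 · 0.2584
  = 0.6426

Minimum detectable difference ≈ 0.64 visits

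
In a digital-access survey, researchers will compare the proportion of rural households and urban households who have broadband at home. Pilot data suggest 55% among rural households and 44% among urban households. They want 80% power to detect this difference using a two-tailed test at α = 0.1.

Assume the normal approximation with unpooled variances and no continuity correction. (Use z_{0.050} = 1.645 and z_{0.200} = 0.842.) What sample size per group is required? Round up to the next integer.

n = 253 per group

n = (z_{α/2} + z_β)² · [p₁(1−p₁) + p₂(1−p₂)] / (p₁ − p₂)²
  = (1.645 + 0.842)² · (0.55·0.45 + 0.44·0.56) / (0.11)²
  = (2.487)² · (0.2475 + 0.2464) / 0.0121
  = 6.1852 · 0.4939 / 0.0121
  = 252.47
Round up → n = 253 per group.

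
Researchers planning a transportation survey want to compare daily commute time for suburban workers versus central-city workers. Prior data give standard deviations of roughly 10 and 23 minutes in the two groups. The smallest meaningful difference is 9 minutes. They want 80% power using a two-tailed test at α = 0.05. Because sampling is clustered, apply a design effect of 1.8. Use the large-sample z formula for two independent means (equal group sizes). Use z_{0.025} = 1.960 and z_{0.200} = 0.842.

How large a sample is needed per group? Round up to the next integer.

n = 110 per group

n = (z_{α/2} + z_β)² · (σ₁² + σ₂²) / δ²
  = (1.960 + 0.842)² · (10² + 23² = 629) / 9²
  = 7.8512 · 629 / 81
  = 60.97
Design effect: 1.8 × 60.97 = 109.74.
Round up → n = 110 per group.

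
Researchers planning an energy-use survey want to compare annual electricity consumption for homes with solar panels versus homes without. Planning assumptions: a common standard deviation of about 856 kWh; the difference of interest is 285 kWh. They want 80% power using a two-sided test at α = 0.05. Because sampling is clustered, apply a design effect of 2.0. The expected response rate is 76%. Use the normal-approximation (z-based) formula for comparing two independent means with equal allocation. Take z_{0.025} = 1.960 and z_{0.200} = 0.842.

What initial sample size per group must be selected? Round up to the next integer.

n = (z_{α/2} + z_β)² · (σ₁² + σ₂²) / δ²
  = (1.960 + 0.842)² · (2·856² = 1465472) / 285²
  = 7.8512 · 1465472 / 81225
  = 141.65
Design effect: 2.0 × 141.65 = 283.30.
Adjust for 76% response: 283.30 / 0.76 = 372.77.
Round up → n = 373 per group.

n = 373 per group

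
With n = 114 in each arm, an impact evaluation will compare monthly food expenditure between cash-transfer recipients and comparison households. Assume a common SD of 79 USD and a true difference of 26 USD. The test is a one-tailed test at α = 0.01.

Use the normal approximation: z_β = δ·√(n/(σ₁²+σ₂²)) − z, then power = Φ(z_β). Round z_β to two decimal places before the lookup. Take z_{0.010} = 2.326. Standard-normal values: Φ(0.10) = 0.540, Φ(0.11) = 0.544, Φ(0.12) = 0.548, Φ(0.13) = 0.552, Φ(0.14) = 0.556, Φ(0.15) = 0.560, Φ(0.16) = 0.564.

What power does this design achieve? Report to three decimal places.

Power ≈ 0.564

z_β = δ·√(n/(σ₁²+σ₂²)) − z_α
    = 26 · √(114/12482) − 2.326
    = 26 · 0.09557 − 2.326
    = 2.4848 − 2.326 = 0.1588 → 0.16
Power = Φ(0.16) = 0.564.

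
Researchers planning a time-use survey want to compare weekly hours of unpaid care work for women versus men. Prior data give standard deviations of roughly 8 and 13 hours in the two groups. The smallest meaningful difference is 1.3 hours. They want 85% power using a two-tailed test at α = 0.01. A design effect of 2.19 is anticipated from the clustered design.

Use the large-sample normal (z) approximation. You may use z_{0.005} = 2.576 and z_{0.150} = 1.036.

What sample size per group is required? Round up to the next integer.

n = 3940 per group

n = (z_{α/2} + z_β)² · (σ₁² + σ₂²) / δ²
  = (2.576 + 1.036)² · (8² + 13² = 233) / 1.3²
  = 13.0465 · 233 / 1.69
  = 1798.72
Design effect: 2.19 × 1798.72 = 3939.21.
Round up → n = 3940 per group.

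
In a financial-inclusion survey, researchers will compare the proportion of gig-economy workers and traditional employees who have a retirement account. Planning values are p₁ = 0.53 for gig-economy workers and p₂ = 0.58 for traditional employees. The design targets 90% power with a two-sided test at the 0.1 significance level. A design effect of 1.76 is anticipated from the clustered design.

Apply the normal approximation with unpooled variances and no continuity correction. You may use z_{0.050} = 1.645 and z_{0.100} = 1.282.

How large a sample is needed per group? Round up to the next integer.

n = (z_{α/2} + z_β)² · [p₁(1−p₁) + p₂(1−p₂)] / (p₁ − p₂)²
  = (1.645 + 1.282)² · (0.53·0.47 + 0.58·0.42) / (-0.05)²
  = (2.927)² · (0.2491 + 0.2436) / 0.0025
  = 8.5673 · 0.4927 / 0.0025
  = 1688.45
Design effect: 1.76 × 1688.45 = 2971.67.
Round up → n = 2972 per group.

n = 2972 per group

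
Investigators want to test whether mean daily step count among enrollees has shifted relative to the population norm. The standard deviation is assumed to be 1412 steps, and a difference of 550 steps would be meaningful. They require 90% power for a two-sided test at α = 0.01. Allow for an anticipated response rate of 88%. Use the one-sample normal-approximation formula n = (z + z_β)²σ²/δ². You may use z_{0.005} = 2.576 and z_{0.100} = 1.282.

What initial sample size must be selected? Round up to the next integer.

n = 112

n = (z_{α/2} + z_β)² · σ² / δ²
  = (2.576 + 1.282)² · 1412² / 550²
  = 14.8842 · 1993744 / 302500
  = 98.10
Adjust for 88% response: 98.10 / 0.88 = 111.48.
Round up → n = 112.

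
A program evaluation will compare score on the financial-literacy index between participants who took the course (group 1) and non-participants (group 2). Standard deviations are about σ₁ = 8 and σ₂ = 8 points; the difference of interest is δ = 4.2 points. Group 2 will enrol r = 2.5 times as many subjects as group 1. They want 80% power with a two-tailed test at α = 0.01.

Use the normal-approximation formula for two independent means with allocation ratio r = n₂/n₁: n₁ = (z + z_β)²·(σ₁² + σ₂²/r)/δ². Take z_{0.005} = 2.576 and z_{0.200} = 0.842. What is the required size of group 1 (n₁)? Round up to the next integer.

n₁ = (z_{α/2} + z_β)² · (σ₁² + σ₂²/r) / δ²
   = (2.576 + 0.842)² · (8² + 8²/2.5) / 4.2²
   = 11.6827 · (64 + 25.6) / 17.64
   = 11.6827 · 89.6 / 17.64
   = 59.34
Round up → n₁ = 60; n₂ = r·n₁ = 2.5 × 60 = 150.

n₁ = 60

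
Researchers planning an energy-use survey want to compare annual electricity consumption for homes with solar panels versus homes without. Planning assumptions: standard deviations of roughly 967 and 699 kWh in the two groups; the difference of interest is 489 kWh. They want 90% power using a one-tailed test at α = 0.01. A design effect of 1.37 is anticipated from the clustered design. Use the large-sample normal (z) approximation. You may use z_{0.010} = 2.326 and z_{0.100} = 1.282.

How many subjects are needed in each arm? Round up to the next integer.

n = 107 per group

n = (z_α + z_β)² · (σ₁² + σ₂²) / δ²
  = (2.326 + 1.282)² · (967² + 699² = 1423690) / 489²
  = 13.0177 · 1423690 / 239121
  = 77.51
Design effect: 1.37 × 77.51 = 106.18.
Round up → n = 107 per group.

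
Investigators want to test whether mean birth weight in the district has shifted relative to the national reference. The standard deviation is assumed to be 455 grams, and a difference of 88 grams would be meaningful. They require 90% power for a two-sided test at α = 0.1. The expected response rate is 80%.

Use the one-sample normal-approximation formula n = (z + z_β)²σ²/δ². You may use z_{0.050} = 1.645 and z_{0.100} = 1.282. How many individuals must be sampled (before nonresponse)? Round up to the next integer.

n = 287

n = (z_{α/2} + z_β)² · σ² / δ²
  = (1.645 + 1.282)² · 455² / 88²
  = 8.5673 · 207025 / 7744
  = 229.04
Adjust for 80% response: 229.04 / 0.80 = 286.29.
Round up → n = 287.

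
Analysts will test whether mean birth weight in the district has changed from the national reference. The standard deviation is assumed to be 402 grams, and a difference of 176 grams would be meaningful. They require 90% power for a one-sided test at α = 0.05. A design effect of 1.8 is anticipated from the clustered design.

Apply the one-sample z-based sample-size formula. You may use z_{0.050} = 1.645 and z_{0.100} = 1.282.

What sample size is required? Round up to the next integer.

n = 81

n = (z_α + z_β)² · σ² / δ²
  = (1.645 + 1.282)² · 402² / 176²
  = 8.5673 · 161604 / 30976
  = 44.70
Design effect: 1.8 × 44.70 = 80.45.
Round up → n = 81.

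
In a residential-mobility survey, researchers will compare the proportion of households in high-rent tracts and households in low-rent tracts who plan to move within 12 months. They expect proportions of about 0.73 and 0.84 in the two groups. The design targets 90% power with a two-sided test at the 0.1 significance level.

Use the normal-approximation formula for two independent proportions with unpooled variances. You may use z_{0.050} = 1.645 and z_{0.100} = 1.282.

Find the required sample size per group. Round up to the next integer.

n = 235 per group

n = (z_{α/2} + z_β)² · [p₁(1−p₁) + p₂(1−p₂)] / (p₁ − p₂)²
  = (1.645 + 1.282)² · (0.73·0.27 + 0.84·0.16) / (-0.11)²
  = (2.927)² · (0.1971 + 0.1344) / 0.0121
  = 8.5673 · 0.3315 / 0.0121
  = 234.72
Round up → n = 235 per group.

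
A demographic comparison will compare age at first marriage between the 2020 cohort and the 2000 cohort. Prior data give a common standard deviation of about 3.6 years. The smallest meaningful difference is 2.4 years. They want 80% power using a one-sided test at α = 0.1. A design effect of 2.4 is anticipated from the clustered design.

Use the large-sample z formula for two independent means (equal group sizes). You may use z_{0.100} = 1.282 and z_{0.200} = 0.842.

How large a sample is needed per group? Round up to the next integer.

n = 49 per group

n = (z_α + z_β)² · (σ₁² + σ₂²) / δ²
  = (1.282 + 0.842)² · (2·3.6² = 25.92) / 2.4²
  = 4.5114 · 25.92 / 5.76
  = 20.30
Design effect: 2.4 × 20.30 = 48.72.
Round up → n = 49 per group.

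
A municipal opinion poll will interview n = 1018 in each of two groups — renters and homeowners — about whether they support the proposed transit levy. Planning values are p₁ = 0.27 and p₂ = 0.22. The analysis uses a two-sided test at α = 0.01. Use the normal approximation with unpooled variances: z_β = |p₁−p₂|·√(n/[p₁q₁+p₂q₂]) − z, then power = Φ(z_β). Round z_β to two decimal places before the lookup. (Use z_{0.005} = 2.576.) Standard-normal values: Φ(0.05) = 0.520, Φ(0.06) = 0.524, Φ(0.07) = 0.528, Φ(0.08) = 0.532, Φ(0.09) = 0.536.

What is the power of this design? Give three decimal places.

z_β = |p₁−p₂|·√(n/[p₁q₁+p₂q₂]) − z_{α/2}
    = 0.05 · √(1018/0.3687) − 2.576
    = 0.05 · 52.5457 − 2.576
    = 2.6273 − 2.576 = 0.0513 → 0.05
Power = Φ(0.05) = 0.520.

Power ≈ 0.520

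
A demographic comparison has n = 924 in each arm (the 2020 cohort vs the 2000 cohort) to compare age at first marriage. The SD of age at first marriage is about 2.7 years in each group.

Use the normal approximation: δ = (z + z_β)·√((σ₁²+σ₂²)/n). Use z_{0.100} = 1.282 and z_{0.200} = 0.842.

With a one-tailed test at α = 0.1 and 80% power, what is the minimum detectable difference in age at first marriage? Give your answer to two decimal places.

Minimum detectable difference ≈ 0.27 years

δ = (z_α + z_β) · √((σ₁²+σ₂²)/n)
  = (1.282 + 0.842) · √(14.58/924)
  = 2.124 · √0.01578
  = 2.124 · 0.1256
  = 0.2668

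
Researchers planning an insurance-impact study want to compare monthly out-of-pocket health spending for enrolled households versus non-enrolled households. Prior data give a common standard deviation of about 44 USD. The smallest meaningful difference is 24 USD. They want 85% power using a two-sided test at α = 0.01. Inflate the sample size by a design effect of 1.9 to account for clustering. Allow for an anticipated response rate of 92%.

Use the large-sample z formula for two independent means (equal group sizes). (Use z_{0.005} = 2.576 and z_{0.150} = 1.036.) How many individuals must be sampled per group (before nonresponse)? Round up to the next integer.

n = (z_{α/2} + z_β)² · (σ₁² + σ₂²) / δ²
  = (2.576 + 1.036)² · (2·44² = 3872) / 24²
  = 13.0465 · 3872 / 576
  = 87.70
Design effect: 1.9 × 87.70 = 166.63.
Adjust for 92% response: 166.63 / 0.92 = 181.12.
Round up → n = 182 per group.

n = 182 per group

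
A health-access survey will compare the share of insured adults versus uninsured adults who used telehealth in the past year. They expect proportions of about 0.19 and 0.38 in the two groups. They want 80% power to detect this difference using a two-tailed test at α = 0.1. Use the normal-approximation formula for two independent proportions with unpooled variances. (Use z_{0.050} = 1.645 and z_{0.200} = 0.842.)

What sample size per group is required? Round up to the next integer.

n = (z_{α/2} + z_β)² · [p₁(1−p₁) + p₂(1−p₂)] / (p₁ − p₂)²
  = (1.645 + 0.842)² · (0.19·0.81 + 0.38·0.62) / (-0.19)²
  = (2.487)² · (0.1539 + 0.2356) / 0.0361
  = 6.1852 · 0.3895 / 0.0361
  = 66.73
Round up → n = 67 per group.

n = 67 per group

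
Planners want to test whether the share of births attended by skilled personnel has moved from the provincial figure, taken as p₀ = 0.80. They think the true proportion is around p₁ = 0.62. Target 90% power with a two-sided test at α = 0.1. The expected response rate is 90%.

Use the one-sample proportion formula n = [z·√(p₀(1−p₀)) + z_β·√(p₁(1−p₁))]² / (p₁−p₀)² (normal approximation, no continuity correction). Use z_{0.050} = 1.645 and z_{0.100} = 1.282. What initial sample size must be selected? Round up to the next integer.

n = [z_{α/2}·√(p₀q₀) + z_β·√(p₁q₁)]² / (p₁ − p₀)²
  = [1.645·√(0.80·0.20) + 1.282·√(0.62·0.38)]² / (-0.18)²
  = [1.645·0.4000 + 1.282·0.4854]² / 0.0324
  = [1.2803]² / 0.0324
  = 50.59
Adjust for 90% response: 50.59 / 0.90 = 56.21.
Round up → n = 57.

n = 57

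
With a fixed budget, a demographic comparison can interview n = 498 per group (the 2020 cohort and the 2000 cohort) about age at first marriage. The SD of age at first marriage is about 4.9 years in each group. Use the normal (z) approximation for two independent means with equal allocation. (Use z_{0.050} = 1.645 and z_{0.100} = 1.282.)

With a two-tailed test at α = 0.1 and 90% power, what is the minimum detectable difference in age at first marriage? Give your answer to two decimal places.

δ = (z_{α/2} + z_β) · √((σ₁²+σ₂²)/n)
  = (1.645 + 1.282) · √(48.02/498)
  = 2.927 · √0.09643
  = 2.927 · 0.3105
  = 0.9089

Minimum detectable difference ≈ 0.91 years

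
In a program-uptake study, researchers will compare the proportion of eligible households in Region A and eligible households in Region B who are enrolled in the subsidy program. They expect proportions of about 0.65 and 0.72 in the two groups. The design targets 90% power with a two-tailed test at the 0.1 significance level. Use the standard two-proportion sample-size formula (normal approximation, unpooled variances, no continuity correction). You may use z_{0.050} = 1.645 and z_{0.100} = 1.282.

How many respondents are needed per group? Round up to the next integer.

n = 751 per group

n = (z_{α/2} + z_β)² · [p₁(1−p₁) + p₂(1−p₂)] / (p₁ − p₂)²
  = (1.645 + 1.282)² · (0.65·0.35 + 0.72·0.28) / (-0.07)²
  = (2.927)² · (0.2275 + 0.2016) / 0.0049
  = 8.5673 · 0.4291 / 0.0049
  = 750.25
Round up → n = 751 per group.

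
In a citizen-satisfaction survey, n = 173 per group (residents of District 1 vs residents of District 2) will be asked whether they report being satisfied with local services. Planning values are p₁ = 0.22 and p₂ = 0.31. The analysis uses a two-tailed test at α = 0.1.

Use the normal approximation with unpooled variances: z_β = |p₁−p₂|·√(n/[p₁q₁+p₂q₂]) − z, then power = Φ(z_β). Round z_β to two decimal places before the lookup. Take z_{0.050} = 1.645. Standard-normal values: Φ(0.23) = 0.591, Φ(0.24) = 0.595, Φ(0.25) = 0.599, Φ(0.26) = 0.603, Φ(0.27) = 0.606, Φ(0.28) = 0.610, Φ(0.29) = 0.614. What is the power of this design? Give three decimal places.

Power ≈ 0.603

z_β = |p₁−p₂|·√(n/[p₁q₁+p₂q₂]) − z_{α/2}
    = 0.09 · √(173/0.3855) − 1.645
    = 0.09 · 21.1841 − 1.645
    = 1.9066 − 1.645 = 0.2616 → 0.26
Power = Φ(0.26) = 0.603.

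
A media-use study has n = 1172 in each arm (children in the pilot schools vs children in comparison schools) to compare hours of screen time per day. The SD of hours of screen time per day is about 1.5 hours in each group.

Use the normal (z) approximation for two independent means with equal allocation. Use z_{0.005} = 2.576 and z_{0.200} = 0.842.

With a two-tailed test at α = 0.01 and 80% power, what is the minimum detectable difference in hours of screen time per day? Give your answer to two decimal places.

Minimum detectable difference ≈ 0.21 hours

δ = (z_{α/2} + z_β) · √((σ₁²+σ₂²)/n)
  = (2.576 + 0.842) · √(4.5/1172)
  = 3.418 · √0.00384
  = 3.418 · 0.0620
  = 0.2118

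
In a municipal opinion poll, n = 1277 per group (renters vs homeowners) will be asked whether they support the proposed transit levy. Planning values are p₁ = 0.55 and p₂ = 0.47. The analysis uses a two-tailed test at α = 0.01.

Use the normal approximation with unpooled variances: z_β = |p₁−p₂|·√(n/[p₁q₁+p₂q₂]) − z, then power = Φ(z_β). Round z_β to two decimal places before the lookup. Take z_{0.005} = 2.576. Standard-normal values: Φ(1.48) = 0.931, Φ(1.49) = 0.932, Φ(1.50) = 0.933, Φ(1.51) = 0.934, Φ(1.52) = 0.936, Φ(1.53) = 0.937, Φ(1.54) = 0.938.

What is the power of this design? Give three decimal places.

z_β = |p₁−p₂|·√(n/[p₁q₁+p₂q₂]) − z_{α/2}
    = 0.08 · √(1277/0.4966) − 2.576
    = 0.08 · 50.7098 − 2.576
    = 4.0568 − 2.576 = 1.4808 → 1.48
Power = Φ(1.48) = 0.931.

Power ≈ 0.931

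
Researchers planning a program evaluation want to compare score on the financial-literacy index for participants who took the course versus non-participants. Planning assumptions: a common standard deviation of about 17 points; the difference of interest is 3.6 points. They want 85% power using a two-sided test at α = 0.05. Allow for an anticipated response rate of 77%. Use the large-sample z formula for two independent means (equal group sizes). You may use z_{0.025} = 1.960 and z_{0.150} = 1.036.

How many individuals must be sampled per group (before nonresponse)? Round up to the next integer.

n = (z_{α/2} + z_β)² · (σ₁² + σ₂²) / δ²
  = (1.960 + 1.036)² · (2·17² = 578) / 3.6²
  = 8.9760 · 578 / 12.96
  = 400.32
Adjust for 77% response: 400.32 / 0.77 = 519.90.
Round up → n = 520 per group.

n = 520 per group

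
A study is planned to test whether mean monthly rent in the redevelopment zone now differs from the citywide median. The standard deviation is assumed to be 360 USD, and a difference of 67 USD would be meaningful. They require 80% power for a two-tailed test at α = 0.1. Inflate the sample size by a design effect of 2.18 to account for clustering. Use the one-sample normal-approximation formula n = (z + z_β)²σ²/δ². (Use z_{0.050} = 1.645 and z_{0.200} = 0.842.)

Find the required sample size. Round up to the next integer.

n = 390

n = (z_{α/2} + z_β)² · σ² / δ²
  = (1.645 + 0.842)² · 360² / 67²
  = 6.1852 · 129600 / 4489
  = 178.57
Design effect: 2.18 × 178.57 = 389.28.
Round up → n = 390.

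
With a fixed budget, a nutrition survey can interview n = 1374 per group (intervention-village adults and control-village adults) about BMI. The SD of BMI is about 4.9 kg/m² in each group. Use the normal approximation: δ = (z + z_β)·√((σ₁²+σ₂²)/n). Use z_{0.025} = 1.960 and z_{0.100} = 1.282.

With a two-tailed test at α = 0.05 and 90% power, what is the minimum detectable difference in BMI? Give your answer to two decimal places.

Minimum detectable difference ≈ 0.61 kg/m²

δ = (z_{α/2} + z_β) · √((σ₁²+σ₂²)/n)
  = (1.960 + 1.282) · √(48.02/1374)
  = 3.242 · √0.03495
  = 3.242 · 0.1869
  = 0.6061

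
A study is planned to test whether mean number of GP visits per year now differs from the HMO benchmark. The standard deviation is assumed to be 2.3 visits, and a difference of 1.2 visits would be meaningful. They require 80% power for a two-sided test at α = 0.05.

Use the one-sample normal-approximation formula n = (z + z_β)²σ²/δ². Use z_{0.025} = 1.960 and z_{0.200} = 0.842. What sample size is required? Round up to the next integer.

n = (z_{α/2} + z_β)² · σ² / δ²
  = (1.960 + 0.842)² · 2.3² / 1.2²
  = 7.8512 · 5.29 / 1.44
  = 28.84
Round up → n = 29.

n = 29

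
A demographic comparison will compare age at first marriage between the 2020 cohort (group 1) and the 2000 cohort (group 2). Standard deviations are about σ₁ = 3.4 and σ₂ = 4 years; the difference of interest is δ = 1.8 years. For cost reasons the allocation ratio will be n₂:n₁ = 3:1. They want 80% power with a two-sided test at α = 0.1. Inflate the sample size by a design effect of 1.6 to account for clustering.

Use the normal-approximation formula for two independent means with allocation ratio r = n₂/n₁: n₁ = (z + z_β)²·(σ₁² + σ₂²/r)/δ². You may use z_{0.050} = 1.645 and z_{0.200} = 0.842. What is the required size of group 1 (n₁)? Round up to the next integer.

n₁ = (z_{α/2} + z_β)² · (σ₁² + σ₂²/r) / δ²
   = (1.645 + 0.842)² · (3.4² + 4²/3) / 1.8²
   = 6.1852 · (11.56 + 5.3333) / 3.24
   = 6.1852 · 16.8933 / 3.24
   = 32.25
Design effect: 1.6 × 32.25 = 51.60.
Round up → n₁ = 52; n₂ = r·n₁ = 3 × 52 = 156.

n₁ = 52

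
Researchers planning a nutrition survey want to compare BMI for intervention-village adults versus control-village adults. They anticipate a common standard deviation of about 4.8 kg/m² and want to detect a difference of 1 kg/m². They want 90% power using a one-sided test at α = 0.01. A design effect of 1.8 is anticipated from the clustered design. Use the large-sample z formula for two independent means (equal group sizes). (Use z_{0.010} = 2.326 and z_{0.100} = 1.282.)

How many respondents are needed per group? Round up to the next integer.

n = 1080 per group

n = (z_α + z_β)² · (σ₁² + σ₂²) / δ²
  = (2.326 + 1.282)² · (2·4.8² = 46.08) / 1²
  = 13.0177 · 46.08 / 1
  = 599.85
Design effect: 1.8 × 599.85 = 1079.74.
Round up → n = 1080 per group.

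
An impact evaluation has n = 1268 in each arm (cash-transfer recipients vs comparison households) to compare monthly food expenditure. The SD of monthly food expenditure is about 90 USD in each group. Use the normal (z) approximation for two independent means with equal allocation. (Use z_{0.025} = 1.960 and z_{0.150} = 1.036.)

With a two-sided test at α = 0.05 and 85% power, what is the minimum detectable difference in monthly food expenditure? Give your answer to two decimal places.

δ = (z_{α/2} + z_β) · √((σ₁²+σ₂²)/n)
  = (1.960 + 1.036) · √(16200/1268)
  = 2.996 · √12.776
  = 2.996 · 3.5744
  = 10.7088

Minimum detectable difference ≈ 10.71 USD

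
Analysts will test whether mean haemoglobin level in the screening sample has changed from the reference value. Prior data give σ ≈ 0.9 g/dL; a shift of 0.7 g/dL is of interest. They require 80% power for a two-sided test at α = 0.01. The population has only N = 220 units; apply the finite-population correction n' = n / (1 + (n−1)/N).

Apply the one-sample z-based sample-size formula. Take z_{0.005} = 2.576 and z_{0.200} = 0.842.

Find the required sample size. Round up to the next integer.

n = (z_{α/2} + z_β)² · σ² / δ²
  = (2.576 + 0.842)² · 0.9² / 0.7²
  = 11.6827 · 0.81 / 0.49
  = 19.31
Finite-population correction (N = 220): 19.31 / (1 + (19.31 − 1)/220) = 17.83.
Round up → n = 18.

n = 18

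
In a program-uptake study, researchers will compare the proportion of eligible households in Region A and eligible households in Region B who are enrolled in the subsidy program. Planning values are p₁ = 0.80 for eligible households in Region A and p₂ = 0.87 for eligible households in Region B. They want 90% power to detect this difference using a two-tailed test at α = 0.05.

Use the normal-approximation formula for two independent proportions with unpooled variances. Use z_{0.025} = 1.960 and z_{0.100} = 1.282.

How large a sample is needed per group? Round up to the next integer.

n = (z_{α/2} + z_β)² · [p₁(1−p₁) + p₂(1−p₂)] / (p₁ − p₂)²
  = (1.960 + 1.282)² · (0.80·0.20 + 0.87·0.13) / (-0.07)²
  = (3.242)² · (0.1600 + 0.1131) / 0.0049
  = 10.5106 · 0.2731 / 0.0049
  = 585.80
Round up → n = 586 per group.

n = 586 per group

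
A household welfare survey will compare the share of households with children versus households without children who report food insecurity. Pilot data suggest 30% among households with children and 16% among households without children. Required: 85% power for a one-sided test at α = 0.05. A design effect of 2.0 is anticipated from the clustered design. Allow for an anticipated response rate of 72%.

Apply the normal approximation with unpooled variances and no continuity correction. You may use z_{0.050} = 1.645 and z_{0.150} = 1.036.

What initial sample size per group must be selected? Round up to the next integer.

n = (z_α + z_β)² · [p₁(1−p₁) + p₂(1−p₂)] / (p₁ − p₂)²
  = (1.645 + 1.036)² · (0.30·0.70 + 0.16·0.84) / (0.14)²
  = (2.681)² · (0.2100 + 0.1344) / 0.0196
  = 7.1878 · 0.3444 / 0.0196
  = 126.30
Design effect: 2.0 × 126.30 = 252.60.
Adjust for 72% response: 252.60 / 0.72 = 350.83.
Round up → n = 351 per group.

n = 351 per group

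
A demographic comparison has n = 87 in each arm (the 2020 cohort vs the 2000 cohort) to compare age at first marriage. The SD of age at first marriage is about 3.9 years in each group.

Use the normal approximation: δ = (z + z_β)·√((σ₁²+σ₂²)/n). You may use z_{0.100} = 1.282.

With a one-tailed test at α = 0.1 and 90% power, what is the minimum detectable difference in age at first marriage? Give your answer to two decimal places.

Minimum detectable difference ≈ 1.52 years

δ = (z_α + z_β) · √((σ₁²+σ₂²)/n)
  = (1.282 + 1.282) · √(30.42/87)
  = 2.564 · √0.34966
  = 2.564 · 0.5913
  = 1.5161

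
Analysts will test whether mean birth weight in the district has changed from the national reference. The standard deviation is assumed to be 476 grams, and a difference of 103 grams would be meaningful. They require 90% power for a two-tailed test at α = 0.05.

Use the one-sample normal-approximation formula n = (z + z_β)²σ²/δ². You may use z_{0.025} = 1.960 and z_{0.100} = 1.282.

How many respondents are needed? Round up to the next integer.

n = (z_{α/2} + z_β)² · σ² / δ²
  = (1.960 + 1.282)² · 476² / 103²
  = 10.5106 · 226576 / 10609
  = 224.47
Round up → n = 225.

n = 225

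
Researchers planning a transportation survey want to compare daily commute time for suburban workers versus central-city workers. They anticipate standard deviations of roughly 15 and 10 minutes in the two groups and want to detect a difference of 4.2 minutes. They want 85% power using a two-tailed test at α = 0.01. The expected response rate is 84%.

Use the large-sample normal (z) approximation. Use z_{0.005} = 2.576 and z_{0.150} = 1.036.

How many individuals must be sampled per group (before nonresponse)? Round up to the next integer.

n = (z_{α/2} + z_β)² · (σ₁² + σ₂²) / δ²
  = (2.576 + 1.036)² · (15² + 10² = 325) / 4.2²
  = 13.0465 · 325 / 17.64
  = 240.37
Adjust for 84% response: 240.37 / 0.84 = 286.15.
Round up → n = 287 per group.

n = 287 per group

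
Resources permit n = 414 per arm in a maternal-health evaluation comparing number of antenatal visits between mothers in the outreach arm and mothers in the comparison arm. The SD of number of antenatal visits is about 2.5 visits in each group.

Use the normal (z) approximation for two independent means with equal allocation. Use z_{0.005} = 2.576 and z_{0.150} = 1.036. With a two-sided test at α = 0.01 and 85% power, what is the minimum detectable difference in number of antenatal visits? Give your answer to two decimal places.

δ = (z_{α/2} + z_β) · √((σ₁²+σ₂²)/n)
  = (2.576 + 1.036) · √(12.5/414)
  = 3.612 · √0.03019
  = 3.612 · 0.1738
  = 0.6276

Minimum detectable difference ≈ 0.63 visits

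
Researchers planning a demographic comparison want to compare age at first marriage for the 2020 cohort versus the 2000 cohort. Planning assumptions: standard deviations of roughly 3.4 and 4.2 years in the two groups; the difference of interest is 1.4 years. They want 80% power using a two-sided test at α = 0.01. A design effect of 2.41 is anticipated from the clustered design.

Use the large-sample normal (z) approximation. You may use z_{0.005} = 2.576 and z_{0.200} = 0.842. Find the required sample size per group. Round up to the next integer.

n = 420 per group

n = (z_{α/2} + z_β)² · (σ₁² + σ₂²) / δ²
  = (2.576 + 0.842)² · (3.4² + 4.2² = 29.2) / 1.4²
  = 11.6827 · 29.2 / 1.96
  = 174.05
Design effect: 2.41 × 174.05 = 419.46.
Round up → n = 420 per group.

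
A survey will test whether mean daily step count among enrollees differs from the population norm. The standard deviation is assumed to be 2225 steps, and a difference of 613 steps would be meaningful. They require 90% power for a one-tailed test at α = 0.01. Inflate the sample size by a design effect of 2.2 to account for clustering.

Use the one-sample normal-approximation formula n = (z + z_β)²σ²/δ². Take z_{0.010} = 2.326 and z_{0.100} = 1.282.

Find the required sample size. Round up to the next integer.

n = (z_α + z_β)² · σ² / δ²
  = (2.326 + 1.282)² · 2225² / 613²
  = 13.0177 · 4950625 / 375769
  = 171.50
Design effect: 2.2 × 171.50 = 377.31.
Round up → n = 378.

n = 378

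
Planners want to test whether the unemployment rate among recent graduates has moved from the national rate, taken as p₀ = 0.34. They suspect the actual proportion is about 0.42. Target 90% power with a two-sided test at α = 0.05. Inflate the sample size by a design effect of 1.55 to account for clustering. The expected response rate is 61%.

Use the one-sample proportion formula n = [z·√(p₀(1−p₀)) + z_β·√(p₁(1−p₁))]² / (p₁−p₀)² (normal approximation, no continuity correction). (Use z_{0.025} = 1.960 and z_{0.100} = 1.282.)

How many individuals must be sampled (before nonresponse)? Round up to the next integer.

n = [z_{α/2}·√(p₀q₀) + z_β·√(p₁q₁)]² / (p₁ − p₀)²
  = [1.960·√(0.34·0.66) + 1.282·√(0.42·0.58)]² / (0.08)²
  = [1.960·0.4737 + 1.282·0.4936]² / 0.0064
  = [1.5612]² / 0.0064
  = 380.84
Design effect: 1.55 × 380.84 = 590.30.
Adjust for 61% response: 590.30 / 0.61 = 967.71.
Round up → n = 968.

n = 968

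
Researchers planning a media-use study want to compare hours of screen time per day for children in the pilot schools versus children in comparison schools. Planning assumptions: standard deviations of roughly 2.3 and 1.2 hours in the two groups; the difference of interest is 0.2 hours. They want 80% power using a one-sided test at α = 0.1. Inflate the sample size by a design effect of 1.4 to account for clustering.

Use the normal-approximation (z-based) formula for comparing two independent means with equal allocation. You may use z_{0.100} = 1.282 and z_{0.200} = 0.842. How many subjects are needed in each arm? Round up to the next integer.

n = (z_α + z_β)² · (σ₁² + σ₂²) / δ²
  = (1.282 + 0.842)² · (2.3² + 1.2² = 6.73) / 0.2²
  = 4.5114 · 6.73 / 0.04
  = 759.04
Design effect: 1.4 × 759.04 = 1062.65.
Round up → n = 1063 per group.

n = 1063 per group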